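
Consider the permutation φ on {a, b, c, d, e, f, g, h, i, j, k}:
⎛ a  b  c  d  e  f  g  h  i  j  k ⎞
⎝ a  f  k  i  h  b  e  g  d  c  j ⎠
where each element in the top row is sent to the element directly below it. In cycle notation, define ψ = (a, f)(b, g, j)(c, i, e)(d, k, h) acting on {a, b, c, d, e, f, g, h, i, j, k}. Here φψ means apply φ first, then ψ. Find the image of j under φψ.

φ(j) = c, then ψ(c) = i; composing gives (φψ)(j) = i.

i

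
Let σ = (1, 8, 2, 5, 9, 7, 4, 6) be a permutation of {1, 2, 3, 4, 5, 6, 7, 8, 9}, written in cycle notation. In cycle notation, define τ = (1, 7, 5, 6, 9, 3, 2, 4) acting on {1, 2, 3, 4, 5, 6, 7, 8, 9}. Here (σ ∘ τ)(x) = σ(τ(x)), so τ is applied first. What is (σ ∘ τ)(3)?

First apply τ: τ(3) = 2, then σ(2) = 5. Thus (σ ∘ τ)(3) = 5.

5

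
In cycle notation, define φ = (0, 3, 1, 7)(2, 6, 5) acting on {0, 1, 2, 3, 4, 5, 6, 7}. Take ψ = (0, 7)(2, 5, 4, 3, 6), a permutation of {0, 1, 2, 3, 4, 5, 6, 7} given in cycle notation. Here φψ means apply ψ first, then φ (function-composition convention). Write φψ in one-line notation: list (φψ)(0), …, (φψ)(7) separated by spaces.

(φψ)(x) = φ(ψ(x)). Computing each image: φ(ψ(0)) = φ(7) = 0, φ(ψ(1)) = φ(1) = 7, φ(ψ(2)) = φ(5) = 2, φ(ψ(3)) = φ(6) = 5, φ(ψ(4)) = φ(3) = 1, φ(ψ(5)) = φ(4) = 4, φ(ψ(6)) = φ(2) = 6, φ(ψ(7)) = φ(0) = 3.
Hence φψ = [0 7 2 5 1 4 6 3].

0 7 2 5 1 4 6 3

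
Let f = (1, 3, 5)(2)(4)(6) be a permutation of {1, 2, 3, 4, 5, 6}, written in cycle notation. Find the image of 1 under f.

3

In the cycle (1, 3, 5), 1 is followed by 3, so f(1) = 3.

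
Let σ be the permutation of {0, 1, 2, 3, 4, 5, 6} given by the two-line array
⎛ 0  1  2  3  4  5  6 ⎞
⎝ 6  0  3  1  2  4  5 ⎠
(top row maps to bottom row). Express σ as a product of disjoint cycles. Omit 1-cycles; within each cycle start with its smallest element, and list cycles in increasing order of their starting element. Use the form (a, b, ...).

Start at 0 and follow images: 0 → 6 → 5 → 4 → 2 → 3 → 1 → 0, giving the cycle (0, 6, 5, 4, 2, 3, 1).
Repeating from the next unused element and collecting all non-trivial cycles gives (0, 6, 5, 4, 2, 3, 1).

(0, 6, 5, 4, 2, 3, 1)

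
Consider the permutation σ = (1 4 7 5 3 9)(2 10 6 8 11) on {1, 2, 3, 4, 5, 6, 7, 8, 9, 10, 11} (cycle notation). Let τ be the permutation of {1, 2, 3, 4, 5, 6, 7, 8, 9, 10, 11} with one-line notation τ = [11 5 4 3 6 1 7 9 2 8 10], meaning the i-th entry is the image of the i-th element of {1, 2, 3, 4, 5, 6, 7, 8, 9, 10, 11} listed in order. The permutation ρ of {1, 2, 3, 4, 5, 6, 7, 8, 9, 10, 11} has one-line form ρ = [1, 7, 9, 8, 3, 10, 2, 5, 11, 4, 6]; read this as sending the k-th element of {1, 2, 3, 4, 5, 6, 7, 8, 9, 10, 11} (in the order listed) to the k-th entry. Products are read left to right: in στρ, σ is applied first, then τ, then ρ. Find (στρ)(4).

2

(στρ)(4) = ρ(τ(σ(4))). σ(4) = 7, then τ(7) = 7, then ρ(7) = 2, so the result is 2.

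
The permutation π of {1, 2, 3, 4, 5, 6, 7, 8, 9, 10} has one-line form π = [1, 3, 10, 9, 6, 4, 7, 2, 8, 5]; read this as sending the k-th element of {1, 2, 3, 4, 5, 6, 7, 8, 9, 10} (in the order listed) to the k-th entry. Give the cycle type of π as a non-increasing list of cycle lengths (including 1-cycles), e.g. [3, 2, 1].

The disjoint cycles are (1)(2, 3, 10, 5, 6, 4, 9, 8)(7), with lengths 8, 1, 1 in non-increasing order.

[8, 1, 1]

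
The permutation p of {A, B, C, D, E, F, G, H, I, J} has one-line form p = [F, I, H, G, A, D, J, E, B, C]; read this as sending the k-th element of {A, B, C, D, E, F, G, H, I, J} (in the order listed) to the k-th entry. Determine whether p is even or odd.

In disjoint-cycle form the cycle lengths are 8, 2.
A cycle of length ℓ contributes ℓ−1 transpositions, so p is a product of 7 + 1 = 8 transpositions — even.

even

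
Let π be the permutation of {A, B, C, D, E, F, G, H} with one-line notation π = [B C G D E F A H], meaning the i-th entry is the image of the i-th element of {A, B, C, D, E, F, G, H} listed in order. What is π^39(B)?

Tracing B → C → … returns to B after 4 steps, so B lies in a 4-cycle (A, B, C, G).
On a 4-cycle, π^4 is the identity, so π^39 = π^3 there (39 ≡ 3 mod 4).
Advancing 3 steps from B: B → C → G → A.

A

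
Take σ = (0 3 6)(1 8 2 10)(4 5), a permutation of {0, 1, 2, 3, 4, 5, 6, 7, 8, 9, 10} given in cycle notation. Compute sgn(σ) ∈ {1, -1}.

1

The cycle lengths are 4, 3, 2, 1, 1.
A cycle is odd iff its length is even; σ has 2 even-length cycles, so sgn(σ) = (−1)^2 and σ is even.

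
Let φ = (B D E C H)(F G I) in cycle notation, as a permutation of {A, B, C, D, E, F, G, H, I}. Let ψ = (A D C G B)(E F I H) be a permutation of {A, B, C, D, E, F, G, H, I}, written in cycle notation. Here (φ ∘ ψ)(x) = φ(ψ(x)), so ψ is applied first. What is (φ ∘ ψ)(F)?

F

ψ(F) = I, then φ(I) = F; composing gives (φ ∘ ψ)(F) = F.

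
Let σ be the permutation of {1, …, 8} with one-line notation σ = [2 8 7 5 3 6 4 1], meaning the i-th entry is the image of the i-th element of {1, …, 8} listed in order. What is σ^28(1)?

Tracing 1 → 2 → … returns to 1 after 3 steps, so 1 lies in a 3-cycle (1 2 8).
Since the cycle has length 3, σ^28 acts on it the same as σ^1 (28 mod 3 = 1).
Advancing 1 step from 1: 1 → 2.

2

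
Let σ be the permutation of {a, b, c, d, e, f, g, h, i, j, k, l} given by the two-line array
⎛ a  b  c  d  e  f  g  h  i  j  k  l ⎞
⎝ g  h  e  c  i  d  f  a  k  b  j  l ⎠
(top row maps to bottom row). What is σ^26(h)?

Tracing h → a → … returns to h after 11 steps, so h lies in an 11-cycle (a, g, f, d, c, e, i, k, j, b, h).
Since the cycle has length 11, σ^26 acts on it the same as σ^4 (26 mod 11 = 4).
Stepping 4 places around the cycle: h → a → g → f → d.

d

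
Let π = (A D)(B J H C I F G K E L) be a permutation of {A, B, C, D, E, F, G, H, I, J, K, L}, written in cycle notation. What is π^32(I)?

G

I lies in the 10-cycle (B J H C I F G K E L).
Since the cycle has length 10, π^32 acts on it the same as π^2 (32 mod 10 = 2).
Stepping 2 places around the cycle: I → F → G.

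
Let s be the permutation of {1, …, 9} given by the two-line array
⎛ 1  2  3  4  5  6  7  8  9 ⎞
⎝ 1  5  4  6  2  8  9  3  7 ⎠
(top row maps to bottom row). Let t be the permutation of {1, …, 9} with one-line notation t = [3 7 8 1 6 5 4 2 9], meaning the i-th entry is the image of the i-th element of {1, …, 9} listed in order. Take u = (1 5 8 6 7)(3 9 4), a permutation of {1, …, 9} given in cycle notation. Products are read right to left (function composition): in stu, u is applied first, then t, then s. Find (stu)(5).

5

Chase 5: u(5) = 8; t(8) = 2; s(2) = 5. Hence (stu)(5) = 5.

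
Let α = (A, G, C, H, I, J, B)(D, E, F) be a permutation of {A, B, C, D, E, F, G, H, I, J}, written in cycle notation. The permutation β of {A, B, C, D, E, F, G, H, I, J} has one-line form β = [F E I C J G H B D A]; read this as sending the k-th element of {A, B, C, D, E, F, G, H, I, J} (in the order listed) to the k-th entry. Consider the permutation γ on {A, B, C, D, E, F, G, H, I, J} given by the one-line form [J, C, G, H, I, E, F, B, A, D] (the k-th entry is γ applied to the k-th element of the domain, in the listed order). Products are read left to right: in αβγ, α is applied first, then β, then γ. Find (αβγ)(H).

Apply the permutations in order: α(H) = I, then β(I) = D, then γ(D) = H. So (αβγ)(H) = H.

H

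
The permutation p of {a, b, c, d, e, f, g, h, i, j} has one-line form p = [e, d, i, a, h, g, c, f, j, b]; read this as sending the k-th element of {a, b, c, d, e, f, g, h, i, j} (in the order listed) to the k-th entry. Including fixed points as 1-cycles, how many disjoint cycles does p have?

The cycle decomposition is (a, e, h, f, g, c, i, j, b, d), which has 1 cycle (counting 1-cycles).

1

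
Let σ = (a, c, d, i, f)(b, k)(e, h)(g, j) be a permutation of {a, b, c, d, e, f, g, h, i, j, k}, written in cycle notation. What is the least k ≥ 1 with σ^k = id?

The cycle type of σ is (5, 2, 2, 2).
Since disjoint cycles commute, ord(σ) = lcm(5, 2, 2, 2) = 10.

10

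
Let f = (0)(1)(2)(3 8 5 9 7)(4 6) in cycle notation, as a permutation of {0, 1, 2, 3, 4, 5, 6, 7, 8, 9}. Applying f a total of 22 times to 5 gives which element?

5 lies in the 5-cycle (3 8 5 9 7).
Powers repeat with period 5 on this cycle, and 22 mod 5 = 2, so f^22(5) = f^2(5).
Stepping 2 places around the cycle: 5 → 9 → 7.

7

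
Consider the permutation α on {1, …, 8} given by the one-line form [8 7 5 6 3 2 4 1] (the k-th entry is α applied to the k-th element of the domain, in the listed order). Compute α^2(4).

2

Tracing 4 → 6 → … returns to 4 after 4 steps, so 4 lies in a 4-cycle (2 7 4 6).
Stepping 2 places around the cycle: 4 → 6 → 2.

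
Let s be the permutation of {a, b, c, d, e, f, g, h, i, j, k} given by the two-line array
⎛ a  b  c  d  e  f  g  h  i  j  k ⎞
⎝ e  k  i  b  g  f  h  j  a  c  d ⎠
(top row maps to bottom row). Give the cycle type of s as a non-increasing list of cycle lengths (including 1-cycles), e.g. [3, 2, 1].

The disjoint cycles are (a, e, g, h, j, c, i)(b, k, d)(f), with lengths 7, 3, 1 in non-increasing order.

[7, 3, 1]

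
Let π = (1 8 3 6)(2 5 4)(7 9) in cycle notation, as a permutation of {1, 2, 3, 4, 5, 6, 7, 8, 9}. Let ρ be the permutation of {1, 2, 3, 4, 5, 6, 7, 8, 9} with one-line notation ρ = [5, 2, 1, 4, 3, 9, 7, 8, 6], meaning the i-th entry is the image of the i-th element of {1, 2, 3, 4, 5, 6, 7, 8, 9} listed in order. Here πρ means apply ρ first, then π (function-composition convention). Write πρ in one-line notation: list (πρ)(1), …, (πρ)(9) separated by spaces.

4 5 8 2 6 7 9 3 1

For each element, apply ρ then π: 1 → 5 → 4; 2 → 2 → 5; 3 → 1 → 8; 4 → 4 → 2; 5 → 3 → 6; 6 → 9 → 7; 7 → 7 → 9; 8 → 8 → 3; 9 → 6 → 1.
So πρ in one-line form is 4 5 8 2 6 7 9 3 1.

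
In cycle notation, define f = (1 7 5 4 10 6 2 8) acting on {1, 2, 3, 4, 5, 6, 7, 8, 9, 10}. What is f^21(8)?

10

8 lies in the 8-cycle (1 7 5 4 10 6 2 8).
Since the cycle has length 8, f^21 acts on it the same as f^5 (21 mod 8 = 5).
Stepping 5 places around the cycle: 8 → 1 → 7 → 5 → 4 → 10.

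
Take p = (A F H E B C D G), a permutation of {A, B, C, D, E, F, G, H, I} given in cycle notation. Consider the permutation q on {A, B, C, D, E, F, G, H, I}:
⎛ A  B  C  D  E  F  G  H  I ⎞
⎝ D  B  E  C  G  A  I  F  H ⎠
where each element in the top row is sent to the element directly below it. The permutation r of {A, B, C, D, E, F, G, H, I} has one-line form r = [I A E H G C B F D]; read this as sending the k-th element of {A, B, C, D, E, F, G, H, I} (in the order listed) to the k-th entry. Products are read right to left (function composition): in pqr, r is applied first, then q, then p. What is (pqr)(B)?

Chase B: r(B) = A; q(A) = D; p(D) = G. Hence (pqr)(B) = G.

G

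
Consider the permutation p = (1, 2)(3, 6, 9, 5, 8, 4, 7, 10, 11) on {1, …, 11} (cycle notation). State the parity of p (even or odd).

The cycle lengths are 9, 2.
A cycle is odd iff its length is even; p has 1 even-length cycle, so sgn(p) = (−1)^1 and p is odd.

odd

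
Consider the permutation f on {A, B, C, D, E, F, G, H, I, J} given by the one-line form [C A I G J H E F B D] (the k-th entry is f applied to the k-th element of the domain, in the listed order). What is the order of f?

Writing f as disjoint cycles, the cycle lengths are 4, 4, 2.
The order of f is the least common multiple of its cycle lengths: lcm(4, 4, 2) = 4.

4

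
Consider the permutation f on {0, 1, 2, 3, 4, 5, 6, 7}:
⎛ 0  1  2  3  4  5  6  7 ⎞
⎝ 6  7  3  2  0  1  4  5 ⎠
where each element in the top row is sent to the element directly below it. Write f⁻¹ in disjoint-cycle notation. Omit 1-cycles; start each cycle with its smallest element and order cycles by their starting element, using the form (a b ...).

(0 4 6)(1 5 7)(2 3)

The cycle decomposition of f is (0 6 4)(1 7 5)(2 3).
Reversing each cycle (and rotating so the smallest element leads) gives f⁻¹ = (0 4 6)(1 5 7)(2 3).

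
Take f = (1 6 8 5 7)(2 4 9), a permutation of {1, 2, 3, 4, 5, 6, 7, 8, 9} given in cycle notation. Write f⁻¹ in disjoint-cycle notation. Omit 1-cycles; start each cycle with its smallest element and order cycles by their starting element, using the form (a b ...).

(1 7 5 8 6)(2 9 4)

Inverting a permutation written in cycle notation just reverses the order within every cycle.
After reversing and putting each cycle's least element first, f⁻¹ = (1 7 5 8 6)(2 9 4).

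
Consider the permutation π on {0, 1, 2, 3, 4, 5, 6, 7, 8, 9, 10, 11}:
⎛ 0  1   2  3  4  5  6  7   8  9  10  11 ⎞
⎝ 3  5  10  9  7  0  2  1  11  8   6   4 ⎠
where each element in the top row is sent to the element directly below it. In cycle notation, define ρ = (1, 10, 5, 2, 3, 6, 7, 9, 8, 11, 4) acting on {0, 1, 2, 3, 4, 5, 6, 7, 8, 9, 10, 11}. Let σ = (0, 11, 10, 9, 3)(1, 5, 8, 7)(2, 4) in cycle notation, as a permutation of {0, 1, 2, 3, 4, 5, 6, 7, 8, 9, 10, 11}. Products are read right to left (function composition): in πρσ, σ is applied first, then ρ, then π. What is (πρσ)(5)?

4

Apply the permutations in order: σ(5) = 8, then ρ(8) = 11, then π(11) = 4. So (πρσ)(5) = 4.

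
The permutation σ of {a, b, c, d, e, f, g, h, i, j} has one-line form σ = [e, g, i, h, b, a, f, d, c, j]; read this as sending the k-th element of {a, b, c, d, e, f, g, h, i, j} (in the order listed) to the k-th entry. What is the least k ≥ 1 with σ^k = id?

Decomposing into disjoint cycles gives cycle lengths 5, 2, 2, 1.
The order is lcm(5, 2, 2) = 10.

10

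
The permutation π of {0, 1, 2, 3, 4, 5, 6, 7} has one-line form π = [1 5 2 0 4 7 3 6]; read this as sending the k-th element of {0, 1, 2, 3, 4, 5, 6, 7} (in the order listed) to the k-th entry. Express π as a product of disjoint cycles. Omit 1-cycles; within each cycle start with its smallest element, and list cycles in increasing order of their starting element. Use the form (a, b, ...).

(0, 1, 5, 7, 6, 3)

Iterating π from 0 gives 0 → 1 → 5 → 7 → 6 → 3 → 0; that is the 6-cycle (0, 1, 5, 7, 6, 3).
Repeating from the next unused element and collecting all non-trivial cycles gives (0, 1, 5, 7, 6, 3).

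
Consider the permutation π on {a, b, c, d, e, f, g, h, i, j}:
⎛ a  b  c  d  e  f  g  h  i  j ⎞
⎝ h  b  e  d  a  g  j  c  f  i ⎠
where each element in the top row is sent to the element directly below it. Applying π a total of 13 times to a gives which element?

h

Tracing a → h → … returns to a after 4 steps, so a lies in a 4-cycle (a, h, c, e).
On a 4-cycle, π^4 is the identity, so π^13 = π^1 there (13 ≡ 1 mod 4).
Advancing 1 step from a: a → h.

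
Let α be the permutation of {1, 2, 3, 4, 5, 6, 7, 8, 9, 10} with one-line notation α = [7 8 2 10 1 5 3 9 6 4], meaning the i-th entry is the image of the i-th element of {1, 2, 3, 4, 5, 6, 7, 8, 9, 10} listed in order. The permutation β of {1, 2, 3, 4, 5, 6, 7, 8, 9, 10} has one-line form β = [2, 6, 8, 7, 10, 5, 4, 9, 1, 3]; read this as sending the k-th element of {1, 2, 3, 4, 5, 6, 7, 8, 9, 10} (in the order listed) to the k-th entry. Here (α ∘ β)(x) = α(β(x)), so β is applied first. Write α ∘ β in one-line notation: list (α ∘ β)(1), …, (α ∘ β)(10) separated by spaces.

Chase each element through β then α: 1 → 2 → 8; 2 → 6 → 5; 3 → 8 → 9; 4 → 7 → 3; 5 → 10 → 4; 6 → 5 → 1; 7 → 4 → 10; 8 → 9 → 6; 9 → 1 → 7; 10 → 3 → 2.
Collecting the images, α ∘ β = [8 5 9 3 4 1 10 6 7 2].

8 5 9 3 4 1 10 6 7 2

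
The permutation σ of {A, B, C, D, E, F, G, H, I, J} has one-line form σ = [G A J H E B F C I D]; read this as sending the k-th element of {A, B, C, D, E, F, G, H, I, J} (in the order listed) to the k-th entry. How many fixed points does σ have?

2

The fixed points (elements with σ(x) = x) are {E, I}, so there are 2.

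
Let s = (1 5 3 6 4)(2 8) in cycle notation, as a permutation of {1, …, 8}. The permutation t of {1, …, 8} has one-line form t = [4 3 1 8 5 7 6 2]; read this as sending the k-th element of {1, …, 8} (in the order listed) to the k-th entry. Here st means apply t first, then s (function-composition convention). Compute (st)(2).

6

First apply t: t(2) = 3, then s(3) = 6. Thus (st)(2) = 6.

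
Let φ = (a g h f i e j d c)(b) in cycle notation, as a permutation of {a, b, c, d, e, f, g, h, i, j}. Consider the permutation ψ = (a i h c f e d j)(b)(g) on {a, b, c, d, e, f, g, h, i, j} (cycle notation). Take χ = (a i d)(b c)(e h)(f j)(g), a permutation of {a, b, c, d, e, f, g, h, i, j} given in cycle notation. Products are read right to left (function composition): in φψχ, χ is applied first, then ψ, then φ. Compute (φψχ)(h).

Apply the permutations in order: χ(h) = e, then ψ(e) = d, then φ(d) = c. So (φψχ)(h) = c.

c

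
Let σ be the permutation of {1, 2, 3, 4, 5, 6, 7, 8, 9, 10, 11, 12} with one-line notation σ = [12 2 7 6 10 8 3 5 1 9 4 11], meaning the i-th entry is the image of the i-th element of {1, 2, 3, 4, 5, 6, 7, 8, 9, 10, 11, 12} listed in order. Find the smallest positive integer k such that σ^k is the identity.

Decomposing into disjoint cycles gives cycle lengths 9, 2, 1.
Since disjoint cycles commute, ord(σ) = lcm(9, 2) = 18.

18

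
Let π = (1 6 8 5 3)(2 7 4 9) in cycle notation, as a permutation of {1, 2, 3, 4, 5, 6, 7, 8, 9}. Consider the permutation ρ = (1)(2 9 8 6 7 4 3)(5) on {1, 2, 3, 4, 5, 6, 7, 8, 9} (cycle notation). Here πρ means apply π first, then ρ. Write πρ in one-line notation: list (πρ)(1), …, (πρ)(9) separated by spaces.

7 4 1 8 2 6 3 5 9

For each element, apply π then ρ: 1 → 6 → 7; 2 → 7 → 4; 3 → 1 → 1; 4 → 9 → 8; 5 → 3 → 2; 6 → 8 → 6; 7 → 4 → 3; 8 → 5 → 5; 9 → 2 → 9.
So πρ in one-line form is 7 4 1 8 2 6 3 5 9.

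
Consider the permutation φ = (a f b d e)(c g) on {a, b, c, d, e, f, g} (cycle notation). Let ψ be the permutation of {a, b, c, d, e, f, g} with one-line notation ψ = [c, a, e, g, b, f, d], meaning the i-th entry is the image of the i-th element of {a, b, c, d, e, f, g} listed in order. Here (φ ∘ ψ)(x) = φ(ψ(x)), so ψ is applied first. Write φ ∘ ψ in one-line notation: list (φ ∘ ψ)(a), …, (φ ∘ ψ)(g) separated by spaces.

g f a c d b e

(φ ∘ ψ)(x) = φ(ψ(x)). Computing each image: φ(ψ(a)) = φ(c) = g, φ(ψ(b)) = φ(a) = f, φ(ψ(c)) = φ(e) = a, φ(ψ(d)) = φ(g) = c, φ(ψ(e)) = φ(b) = d, φ(ψ(f)) = φ(f) = b, φ(ψ(g)) = φ(d) = e.
Hence φ ∘ ψ = [g f a c d b e].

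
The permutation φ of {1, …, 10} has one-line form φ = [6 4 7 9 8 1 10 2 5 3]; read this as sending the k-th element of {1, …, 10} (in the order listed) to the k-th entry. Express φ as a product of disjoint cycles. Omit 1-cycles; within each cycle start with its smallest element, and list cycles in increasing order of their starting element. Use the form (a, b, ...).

Iterating φ from 1 gives 1 → 6 → 1; that is the 2-cycle (1, 6).
Repeating from the next unused element and collecting all non-trivial cycles gives (1, 6)(2, 4, 9, 5, 8)(3, 7, 10).

(1, 6)(2, 4, 9, 5, 8)(3, 7, 10)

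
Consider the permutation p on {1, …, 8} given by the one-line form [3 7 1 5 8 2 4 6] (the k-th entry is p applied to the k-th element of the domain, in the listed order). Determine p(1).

3

1 is element number 1 of the domain, and entry number 1 of the one-line form is 3, so p(1) = 3.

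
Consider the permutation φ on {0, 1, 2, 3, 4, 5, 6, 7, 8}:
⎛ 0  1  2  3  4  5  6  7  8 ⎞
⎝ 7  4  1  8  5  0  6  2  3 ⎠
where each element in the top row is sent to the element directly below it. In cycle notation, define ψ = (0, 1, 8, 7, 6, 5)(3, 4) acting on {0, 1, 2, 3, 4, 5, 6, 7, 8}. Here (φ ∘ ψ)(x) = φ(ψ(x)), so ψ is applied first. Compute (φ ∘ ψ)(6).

First apply ψ: ψ(6) = 5, then φ(5) = 0. Thus (φ ∘ ψ)(6) = 0.

0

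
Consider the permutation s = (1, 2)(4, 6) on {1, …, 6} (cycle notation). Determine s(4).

In the cycle (4, 6), 4 is followed by 6, so s(4) = 6.

6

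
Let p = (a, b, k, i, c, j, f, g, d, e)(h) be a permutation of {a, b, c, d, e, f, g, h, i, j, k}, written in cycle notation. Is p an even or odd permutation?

odd

The cycle lengths are 10, 1.
A cycle is odd iff its length is even; p has 1 even-length cycle, so sgn(p) = (−1)^1 and p is odd.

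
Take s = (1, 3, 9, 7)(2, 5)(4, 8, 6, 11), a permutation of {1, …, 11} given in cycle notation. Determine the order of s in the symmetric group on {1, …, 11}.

4

The disjoint cycles have lengths 4, 4, 2, 1.
The order is lcm(4, 4, 2) = 4.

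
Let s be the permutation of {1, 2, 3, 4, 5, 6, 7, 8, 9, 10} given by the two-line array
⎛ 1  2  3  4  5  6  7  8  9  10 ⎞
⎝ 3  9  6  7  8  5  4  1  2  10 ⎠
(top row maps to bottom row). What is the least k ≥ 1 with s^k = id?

Decomposing into disjoint cycles gives cycle lengths 5, 2, 2, 1.
The order of s is the least common multiple of its cycle lengths: lcm(5, 2, 2) = 10.

10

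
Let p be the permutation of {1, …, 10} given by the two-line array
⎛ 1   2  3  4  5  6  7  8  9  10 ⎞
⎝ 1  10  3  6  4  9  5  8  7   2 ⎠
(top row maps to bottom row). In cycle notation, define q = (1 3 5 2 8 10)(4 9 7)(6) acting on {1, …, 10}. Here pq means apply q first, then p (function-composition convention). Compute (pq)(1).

3

(pq)(1) = p(q(1)). q(1) = 3, then p(3) = 3. So (pq)(1) = 3.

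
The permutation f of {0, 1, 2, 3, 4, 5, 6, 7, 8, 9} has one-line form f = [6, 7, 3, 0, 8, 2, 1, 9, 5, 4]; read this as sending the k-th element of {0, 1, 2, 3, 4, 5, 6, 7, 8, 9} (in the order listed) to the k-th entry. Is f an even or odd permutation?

In disjoint-cycle form the cycle lengths are 10.
A cycle is odd iff its length is even; f has 1 even-length cycle, so sgn(f) = (−1)^1 and f is odd.

odd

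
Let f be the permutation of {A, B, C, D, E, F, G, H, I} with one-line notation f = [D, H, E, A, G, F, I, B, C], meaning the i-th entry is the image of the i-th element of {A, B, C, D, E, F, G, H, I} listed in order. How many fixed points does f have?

The fixed points (elements with f(x) = x) are {F}, so there is 1.

1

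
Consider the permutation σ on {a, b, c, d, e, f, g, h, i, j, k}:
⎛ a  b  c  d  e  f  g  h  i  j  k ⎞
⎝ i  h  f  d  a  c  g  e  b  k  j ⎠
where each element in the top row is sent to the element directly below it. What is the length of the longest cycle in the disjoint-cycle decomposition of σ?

Decomposing into disjoint cycles gives (a i b h e)(c f)(j k); the longest has length 5.

5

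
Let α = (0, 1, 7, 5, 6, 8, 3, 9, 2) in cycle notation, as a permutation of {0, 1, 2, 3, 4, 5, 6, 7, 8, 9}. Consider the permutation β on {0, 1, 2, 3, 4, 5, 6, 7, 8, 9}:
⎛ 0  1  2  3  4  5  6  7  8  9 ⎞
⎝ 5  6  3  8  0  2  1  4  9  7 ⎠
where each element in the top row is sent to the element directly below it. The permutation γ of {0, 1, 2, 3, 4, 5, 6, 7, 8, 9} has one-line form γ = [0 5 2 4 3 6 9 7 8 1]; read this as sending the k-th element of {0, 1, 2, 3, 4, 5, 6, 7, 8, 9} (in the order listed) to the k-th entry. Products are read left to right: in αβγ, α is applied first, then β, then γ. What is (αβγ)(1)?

Chase 1: α(1) = 7; β(7) = 4; γ(4) = 3. Hence (αβγ)(1) = 3.

3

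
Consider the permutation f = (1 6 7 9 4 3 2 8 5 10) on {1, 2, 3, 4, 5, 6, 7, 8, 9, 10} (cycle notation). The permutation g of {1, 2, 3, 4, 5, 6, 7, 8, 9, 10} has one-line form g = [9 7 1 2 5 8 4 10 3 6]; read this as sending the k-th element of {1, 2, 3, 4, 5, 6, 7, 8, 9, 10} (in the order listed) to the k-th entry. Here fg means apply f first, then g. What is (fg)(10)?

f(10) = 1, then g(1) = 9; composing gives (fg)(10) = 9.

9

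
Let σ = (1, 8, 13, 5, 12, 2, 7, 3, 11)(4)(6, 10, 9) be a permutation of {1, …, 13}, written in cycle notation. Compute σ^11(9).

10

9 lies in the 3-cycle (6, 10, 9).
On a 3-cycle, σ^3 is the identity, so σ^11 = σ^2 there (11 ≡ 2 mod 3).
Stepping 2 places around the cycle: 9 → 6 → 10.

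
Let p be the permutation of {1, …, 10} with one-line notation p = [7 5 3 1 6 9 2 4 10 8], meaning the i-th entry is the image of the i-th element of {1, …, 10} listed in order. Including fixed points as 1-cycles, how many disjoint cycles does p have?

2

The cycle decomposition is (1, 7, 2, 5, 6, 9, 10, 8, 4)(3), which has 2 cycles (counting 1-cycles).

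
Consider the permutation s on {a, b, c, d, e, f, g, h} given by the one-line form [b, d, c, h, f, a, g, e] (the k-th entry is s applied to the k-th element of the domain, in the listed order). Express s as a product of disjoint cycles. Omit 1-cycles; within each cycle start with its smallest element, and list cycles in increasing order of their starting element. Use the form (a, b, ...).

From a: a → b → d → h → e → f → a, closing the cycle (a, b, d, h, e, f).
Repeating from the next unused element and collecting all non-trivial cycles gives (a, b, d, h, e, f).

(a, b, d, h, e, f)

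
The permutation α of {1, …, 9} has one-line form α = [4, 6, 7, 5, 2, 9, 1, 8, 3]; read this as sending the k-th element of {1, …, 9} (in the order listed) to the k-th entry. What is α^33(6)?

9

Tracing 6 → 9 → … returns to 6 after 8 steps, so 6 lies in an 8-cycle (1 4 5 2 6 9 3 7).
On an 8-cycle, α^8 is the identity, so α^33 = α^1 there (33 ≡ 1 mod 8).
Advancing 1 step from 6: 6 → 9.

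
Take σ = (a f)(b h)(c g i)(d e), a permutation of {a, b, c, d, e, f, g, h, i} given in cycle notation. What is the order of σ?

6

The cycle type of σ is (3, 2, 2, 2).
The order of σ is the least common multiple of its cycle lengths: lcm(3, 2, 2, 2) = 6.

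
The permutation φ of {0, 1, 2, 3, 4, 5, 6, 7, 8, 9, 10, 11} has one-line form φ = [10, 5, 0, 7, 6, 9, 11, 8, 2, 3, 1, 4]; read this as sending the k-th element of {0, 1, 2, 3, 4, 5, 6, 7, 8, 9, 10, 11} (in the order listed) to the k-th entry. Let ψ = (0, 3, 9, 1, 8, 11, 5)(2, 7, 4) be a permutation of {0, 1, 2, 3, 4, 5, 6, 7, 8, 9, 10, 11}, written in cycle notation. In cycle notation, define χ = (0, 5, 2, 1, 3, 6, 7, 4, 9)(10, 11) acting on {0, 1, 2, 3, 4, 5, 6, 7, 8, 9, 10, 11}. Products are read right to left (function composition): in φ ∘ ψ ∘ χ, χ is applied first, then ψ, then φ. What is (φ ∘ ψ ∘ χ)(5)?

8

(φ ∘ ψ ∘ χ)(5) = φ(ψ(χ(5))). χ(5) = 2, then ψ(2) = 7, then φ(7) = 8, so the result is 8.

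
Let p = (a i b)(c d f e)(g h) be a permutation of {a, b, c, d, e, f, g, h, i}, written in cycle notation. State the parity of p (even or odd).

The cycle lengths are 4, 3, 2.
A cycle is odd iff its length is even; p has 2 even-length cycles, so sgn(p) = (−1)^2 and p is even.

even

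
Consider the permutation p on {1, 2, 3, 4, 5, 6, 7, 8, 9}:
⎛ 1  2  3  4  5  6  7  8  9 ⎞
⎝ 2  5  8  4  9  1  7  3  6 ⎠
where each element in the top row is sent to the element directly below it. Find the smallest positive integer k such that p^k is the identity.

Writing p as disjoint cycles, the cycle lengths are 5, 2, 1, 1.
Since disjoint cycles commute, ord(p) = lcm(5, 2) = 10.

10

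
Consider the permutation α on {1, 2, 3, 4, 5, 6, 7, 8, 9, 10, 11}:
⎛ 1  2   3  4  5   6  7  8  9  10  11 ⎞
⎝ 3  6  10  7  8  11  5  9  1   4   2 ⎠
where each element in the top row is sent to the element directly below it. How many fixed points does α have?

0

No element satisfies α(x) = x, so there are 0 fixed points.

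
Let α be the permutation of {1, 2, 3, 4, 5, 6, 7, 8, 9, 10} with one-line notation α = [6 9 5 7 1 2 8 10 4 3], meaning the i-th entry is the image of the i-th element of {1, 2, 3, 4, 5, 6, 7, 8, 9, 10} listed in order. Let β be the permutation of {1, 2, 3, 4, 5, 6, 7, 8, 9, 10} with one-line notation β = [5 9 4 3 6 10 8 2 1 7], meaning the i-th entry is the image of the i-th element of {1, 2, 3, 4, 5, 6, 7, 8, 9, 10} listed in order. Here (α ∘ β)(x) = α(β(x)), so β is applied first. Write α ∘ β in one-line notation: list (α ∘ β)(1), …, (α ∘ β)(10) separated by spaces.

For each element, apply β then α: 1 → 5 → 1; 2 → 9 → 4; 3 → 4 → 7; 4 → 3 → 5; 5 → 6 → 2; 6 → 10 → 3; 7 → 8 → 10; 8 → 2 → 9; 9 → 1 → 6; 10 → 7 → 8.
So α ∘ β in one-line form is 1 4 7 5 2 3 10 9 6 8.

1 4 7 5 2 3 10 9 6 8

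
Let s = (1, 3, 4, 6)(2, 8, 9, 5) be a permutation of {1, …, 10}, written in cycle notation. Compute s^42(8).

5

8 lies in the 4-cycle (2, 8, 9, 5).
Powers repeat with period 4 on this cycle, and 42 mod 4 = 2, so s^42(8) = s^2(8).
Advancing 2 steps from 8: 8 → 9 → 5.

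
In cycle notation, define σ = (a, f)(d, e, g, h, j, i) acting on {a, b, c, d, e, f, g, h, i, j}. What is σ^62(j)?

d

j lies in the 6-cycle (d, e, g, h, j, i).
Since the cycle has length 6, σ^62 acts on it the same as σ^2 (62 mod 6 = 2).
Advancing 2 steps from j: j → i → d.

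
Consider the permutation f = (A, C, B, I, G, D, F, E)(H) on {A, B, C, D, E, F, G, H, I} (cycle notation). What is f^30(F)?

F lies in the 8-cycle (A, C, B, I, G, D, F, E).
Since the cycle has length 8, f^30 acts on it the same as f^6 (30 mod 8 = 6).
Stepping 6 places around the cycle: F → E → A → C → B → I → G.

G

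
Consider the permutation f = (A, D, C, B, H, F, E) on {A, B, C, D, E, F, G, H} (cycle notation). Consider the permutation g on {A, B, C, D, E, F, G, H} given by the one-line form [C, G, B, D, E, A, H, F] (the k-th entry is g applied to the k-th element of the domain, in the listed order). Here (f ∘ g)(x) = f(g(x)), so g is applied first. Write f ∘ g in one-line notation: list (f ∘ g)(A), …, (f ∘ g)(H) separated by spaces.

(f ∘ g)(x) = f(g(x)). Computing each image: f(g(A)) = f(C) = B, f(g(B)) = f(G) = G, f(g(C)) = f(B) = H, f(g(D)) = f(D) = C, f(g(E)) = f(E) = A, f(g(F)) = f(A) = D, f(g(G)) = f(H) = F, f(g(H)) = f(F) = E.
Hence f ∘ g = [B G H C A D F E].

B G H C A D F E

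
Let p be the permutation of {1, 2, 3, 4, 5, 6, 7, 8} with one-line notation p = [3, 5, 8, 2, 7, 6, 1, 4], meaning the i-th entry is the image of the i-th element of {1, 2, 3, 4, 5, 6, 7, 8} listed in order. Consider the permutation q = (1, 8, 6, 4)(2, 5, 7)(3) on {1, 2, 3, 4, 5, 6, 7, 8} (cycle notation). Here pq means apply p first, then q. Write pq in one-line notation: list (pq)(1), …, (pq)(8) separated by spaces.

(pq)(x) = q(p(x)). Computing each image: q(p(1)) = q(3) = 3, q(p(2)) = q(5) = 7, q(p(3)) = q(8) = 6, q(p(4)) = q(2) = 5, q(p(5)) = q(7) = 2, q(p(6)) = q(6) = 4, q(p(7)) = q(1) = 8, q(p(8)) = q(4) = 1.
Hence pq = [3 7 6 5 2 4 8 1].

3 7 6 5 2 4 8 1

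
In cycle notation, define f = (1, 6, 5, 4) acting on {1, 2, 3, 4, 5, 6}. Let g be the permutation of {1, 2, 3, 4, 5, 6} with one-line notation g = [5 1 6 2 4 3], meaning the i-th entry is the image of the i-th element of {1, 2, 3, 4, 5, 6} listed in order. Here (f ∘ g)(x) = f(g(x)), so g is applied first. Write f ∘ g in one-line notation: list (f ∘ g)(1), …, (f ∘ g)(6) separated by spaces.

4 6 5 2 1 3

For each element, apply g then f: 1 → 5 → 4; 2 → 1 → 6; 3 → 6 → 5; 4 → 2 → 2; 5 → 4 → 1; 6 → 3 → 3.
So f ∘ g in one-line form is 4 6 5 2 1 3.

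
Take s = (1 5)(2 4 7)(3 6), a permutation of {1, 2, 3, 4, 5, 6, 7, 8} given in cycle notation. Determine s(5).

Within (1 5), 5 ↦ 1.

1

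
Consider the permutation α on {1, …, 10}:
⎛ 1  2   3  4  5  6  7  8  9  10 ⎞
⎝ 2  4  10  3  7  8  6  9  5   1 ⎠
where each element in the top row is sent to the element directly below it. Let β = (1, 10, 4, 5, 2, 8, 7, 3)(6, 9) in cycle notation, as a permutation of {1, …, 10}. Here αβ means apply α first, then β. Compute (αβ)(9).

2

α(9) = 5, then β(5) = 2; composing gives (αβ)(9) = 2.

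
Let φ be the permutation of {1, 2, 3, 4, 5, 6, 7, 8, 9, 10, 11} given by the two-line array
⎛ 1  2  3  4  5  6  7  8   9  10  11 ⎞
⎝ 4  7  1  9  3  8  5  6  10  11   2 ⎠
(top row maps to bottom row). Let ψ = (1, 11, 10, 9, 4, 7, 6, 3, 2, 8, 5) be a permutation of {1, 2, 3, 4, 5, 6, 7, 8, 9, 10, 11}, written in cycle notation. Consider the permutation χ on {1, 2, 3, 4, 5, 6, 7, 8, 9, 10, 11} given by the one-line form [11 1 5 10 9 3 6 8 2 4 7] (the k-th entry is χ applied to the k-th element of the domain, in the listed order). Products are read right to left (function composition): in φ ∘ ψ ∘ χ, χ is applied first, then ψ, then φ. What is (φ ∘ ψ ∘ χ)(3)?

4

Apply the permutations in order: χ(3) = 5, then ψ(5) = 1, then φ(1) = 4. So (φ ∘ ψ ∘ χ)(3) = 4.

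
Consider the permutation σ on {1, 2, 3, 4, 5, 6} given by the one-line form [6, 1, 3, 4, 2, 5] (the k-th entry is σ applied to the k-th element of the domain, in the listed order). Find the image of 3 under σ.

3 is element number 3 of the domain, and entry number 3 of the one-line form is 3, so σ(3) = 3.

3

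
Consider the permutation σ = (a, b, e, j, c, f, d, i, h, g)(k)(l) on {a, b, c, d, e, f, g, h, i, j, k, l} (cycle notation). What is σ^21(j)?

c

j lies in the 10-cycle (a, b, e, j, c, f, d, i, h, g).
Powers repeat with period 10 on this cycle, and 21 mod 10 = 1, so σ^21(j) = σ^1(j).
Advancing 1 step from j: j → c.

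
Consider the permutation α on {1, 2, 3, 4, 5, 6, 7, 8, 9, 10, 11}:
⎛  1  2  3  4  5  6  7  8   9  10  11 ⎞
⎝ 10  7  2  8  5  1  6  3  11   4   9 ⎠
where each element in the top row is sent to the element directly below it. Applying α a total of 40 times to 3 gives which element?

3

Tracing 3 → 2 → … returns to 3 after 8 steps, so 3 lies in an 8-cycle (1 10 4 8 3 2 7 6).
On an 8-cycle, α^8 is the identity, so α^40 = α^0 there (40 ≡ 0 mod 8).
So α^40(3) = 3.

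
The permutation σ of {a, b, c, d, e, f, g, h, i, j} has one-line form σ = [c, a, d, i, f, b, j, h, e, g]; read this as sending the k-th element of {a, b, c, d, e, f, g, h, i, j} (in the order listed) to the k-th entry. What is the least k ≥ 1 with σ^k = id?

Writing σ as disjoint cycles, the cycle lengths are 7, 2, 1.
Since disjoint cycles commute, ord(σ) = lcm(7, 2) = 14.

14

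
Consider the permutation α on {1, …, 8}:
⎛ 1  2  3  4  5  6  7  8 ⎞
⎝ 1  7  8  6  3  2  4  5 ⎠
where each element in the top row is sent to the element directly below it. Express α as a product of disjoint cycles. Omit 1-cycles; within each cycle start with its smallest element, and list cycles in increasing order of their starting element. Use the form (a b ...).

Iterating α from 2 gives 2 → 7 → 4 → 6 → 2; that is the 4-cycle (2 7 4 6).
Repeating from the next unused element and collecting all non-trivial cycles gives (2 7 4 6)(3 8 5).

(2 7 4 6)(3 8 5)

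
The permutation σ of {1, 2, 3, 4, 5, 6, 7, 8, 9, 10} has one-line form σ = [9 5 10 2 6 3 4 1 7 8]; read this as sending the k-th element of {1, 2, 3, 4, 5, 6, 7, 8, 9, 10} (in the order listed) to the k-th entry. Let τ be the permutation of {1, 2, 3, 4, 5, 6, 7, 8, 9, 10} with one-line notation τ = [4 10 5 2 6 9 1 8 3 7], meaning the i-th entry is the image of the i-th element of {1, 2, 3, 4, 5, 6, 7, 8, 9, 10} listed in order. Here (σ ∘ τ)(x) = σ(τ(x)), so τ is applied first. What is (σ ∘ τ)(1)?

(σ ∘ τ)(1) = σ(τ(1)). τ(1) = 4, then σ(4) = 2. So (σ ∘ τ)(1) = 2.

2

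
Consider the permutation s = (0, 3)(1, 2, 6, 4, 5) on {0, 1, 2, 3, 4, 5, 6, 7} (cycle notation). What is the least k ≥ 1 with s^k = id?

10

The disjoint cycles have lengths 5, 2, 1.
The order is lcm(5, 2) = 10.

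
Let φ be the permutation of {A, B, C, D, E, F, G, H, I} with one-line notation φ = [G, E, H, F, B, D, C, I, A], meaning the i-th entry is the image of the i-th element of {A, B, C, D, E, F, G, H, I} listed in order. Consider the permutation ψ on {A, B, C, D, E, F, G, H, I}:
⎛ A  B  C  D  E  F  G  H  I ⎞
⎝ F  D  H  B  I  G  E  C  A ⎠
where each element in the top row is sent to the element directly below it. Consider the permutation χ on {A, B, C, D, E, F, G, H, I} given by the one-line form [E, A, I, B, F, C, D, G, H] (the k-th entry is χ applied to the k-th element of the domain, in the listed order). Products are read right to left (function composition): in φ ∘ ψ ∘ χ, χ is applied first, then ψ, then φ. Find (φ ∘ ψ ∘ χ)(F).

Chase F: χ(F) = C; ψ(C) = H; φ(H) = I. Hence (φ ∘ ψ ∘ χ)(F) = I.

I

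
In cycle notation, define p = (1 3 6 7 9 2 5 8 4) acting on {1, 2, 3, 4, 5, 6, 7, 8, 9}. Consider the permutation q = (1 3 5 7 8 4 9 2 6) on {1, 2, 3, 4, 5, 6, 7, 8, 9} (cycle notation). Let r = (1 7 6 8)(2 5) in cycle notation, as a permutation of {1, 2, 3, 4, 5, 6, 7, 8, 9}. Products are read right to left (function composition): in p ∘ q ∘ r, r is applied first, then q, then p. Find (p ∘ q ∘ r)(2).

9

Chase 2: r(2) = 5; q(5) = 7; p(7) = 9. Hence (p ∘ q ∘ r)(2) = 9.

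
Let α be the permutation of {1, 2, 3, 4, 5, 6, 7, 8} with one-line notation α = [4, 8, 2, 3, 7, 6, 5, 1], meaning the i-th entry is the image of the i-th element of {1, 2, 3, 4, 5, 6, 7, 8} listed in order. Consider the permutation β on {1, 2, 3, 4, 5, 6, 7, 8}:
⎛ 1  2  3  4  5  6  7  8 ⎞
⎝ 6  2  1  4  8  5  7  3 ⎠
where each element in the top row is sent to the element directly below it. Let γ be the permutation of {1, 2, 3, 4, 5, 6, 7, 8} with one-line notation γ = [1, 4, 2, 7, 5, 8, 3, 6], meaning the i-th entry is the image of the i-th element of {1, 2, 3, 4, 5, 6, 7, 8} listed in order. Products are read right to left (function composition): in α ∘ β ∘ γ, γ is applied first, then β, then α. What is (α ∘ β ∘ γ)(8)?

Chase 8: γ(8) = 6; β(6) = 5; α(5) = 7. Hence (α ∘ β ∘ γ)(8) = 7.

7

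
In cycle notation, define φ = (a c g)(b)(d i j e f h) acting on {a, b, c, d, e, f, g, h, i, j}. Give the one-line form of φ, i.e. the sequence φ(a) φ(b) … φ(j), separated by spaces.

c b g i f h a d j e

Each element maps to the next entry in its cycle (wrapping to the front): a→c, b→b, c→g, d→i, e→f, f→h, g→a, h→d, i→j, j→e.
Listing these in domain order gives c b g i f h a d j e.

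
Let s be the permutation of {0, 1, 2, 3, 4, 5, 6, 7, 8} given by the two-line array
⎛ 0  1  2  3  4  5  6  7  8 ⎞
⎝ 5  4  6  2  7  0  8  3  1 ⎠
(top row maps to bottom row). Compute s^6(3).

7

Tracing 3 → 2 → … returns to 3 after 7 steps, so 3 lies in a 7-cycle (1 4 7 3 2 6 8).
Advancing 6 steps from 3: 3 → 2 → 6 → 8 → 1 → 4 → 7.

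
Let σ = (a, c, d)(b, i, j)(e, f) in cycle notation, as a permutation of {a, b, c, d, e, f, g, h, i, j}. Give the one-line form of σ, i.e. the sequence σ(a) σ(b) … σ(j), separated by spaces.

Image by image: a→c, b→i, c→d, d→a, e→f, f→e, g→g, h→h, i→j, j→b.
Listing these in domain order gives c i d a f e g h j b.

c i d a f e g h j b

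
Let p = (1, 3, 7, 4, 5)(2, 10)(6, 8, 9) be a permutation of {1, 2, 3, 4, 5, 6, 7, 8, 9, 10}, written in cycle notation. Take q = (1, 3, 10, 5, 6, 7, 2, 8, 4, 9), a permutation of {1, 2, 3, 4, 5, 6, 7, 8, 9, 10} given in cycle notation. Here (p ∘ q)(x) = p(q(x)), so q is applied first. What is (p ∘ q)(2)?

9

q(2) = 8, then p(8) = 9; composing gives (p ∘ q)(2) = 9.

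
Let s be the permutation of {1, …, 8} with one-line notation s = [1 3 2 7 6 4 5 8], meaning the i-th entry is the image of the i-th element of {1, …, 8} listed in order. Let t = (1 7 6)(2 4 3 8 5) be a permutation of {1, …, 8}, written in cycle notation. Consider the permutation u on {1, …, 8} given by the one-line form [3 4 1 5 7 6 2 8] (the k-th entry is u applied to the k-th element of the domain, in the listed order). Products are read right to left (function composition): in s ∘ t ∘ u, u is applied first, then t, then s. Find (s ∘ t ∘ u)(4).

3

Apply the permutations in order: u(4) = 5, then t(5) = 2, then s(2) = 3. So (s ∘ t ∘ u)(4) = 3.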